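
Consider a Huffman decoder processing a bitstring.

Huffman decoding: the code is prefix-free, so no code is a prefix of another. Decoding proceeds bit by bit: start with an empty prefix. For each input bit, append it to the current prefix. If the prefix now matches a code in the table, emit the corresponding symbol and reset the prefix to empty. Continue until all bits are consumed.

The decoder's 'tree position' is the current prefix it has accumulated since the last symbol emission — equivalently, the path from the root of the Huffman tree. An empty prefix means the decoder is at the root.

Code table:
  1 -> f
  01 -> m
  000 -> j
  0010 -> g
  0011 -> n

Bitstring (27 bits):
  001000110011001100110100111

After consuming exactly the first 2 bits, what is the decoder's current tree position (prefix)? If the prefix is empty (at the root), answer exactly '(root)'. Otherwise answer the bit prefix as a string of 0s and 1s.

Answer: 00

Derivation:
Bit 0: prefix='0' (no match yet)
Bit 1: prefix='00' (no match yet)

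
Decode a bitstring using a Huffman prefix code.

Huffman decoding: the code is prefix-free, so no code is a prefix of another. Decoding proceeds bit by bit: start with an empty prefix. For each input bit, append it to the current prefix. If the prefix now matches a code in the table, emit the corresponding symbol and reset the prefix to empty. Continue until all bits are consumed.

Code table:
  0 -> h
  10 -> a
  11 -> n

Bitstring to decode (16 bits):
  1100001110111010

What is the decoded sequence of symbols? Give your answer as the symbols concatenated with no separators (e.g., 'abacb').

Bit 0: prefix='1' (no match yet)
Bit 1: prefix='11' -> emit 'n', reset
Bit 2: prefix='0' -> emit 'h', reset
Bit 3: prefix='0' -> emit 'h', reset
Bit 4: prefix='0' -> emit 'h', reset
Bit 5: prefix='0' -> emit 'h', reset
Bit 6: prefix='1' (no match yet)
Bit 7: prefix='11' -> emit 'n', reset
Bit 8: prefix='1' (no match yet)
Bit 9: prefix='10' -> emit 'a', reset
Bit 10: prefix='1' (no match yet)
Bit 11: prefix='11' -> emit 'n', reset
Bit 12: prefix='1' (no match yet)
Bit 13: prefix='10' -> emit 'a', reset
Bit 14: prefix='1' (no match yet)
Bit 15: prefix='10' -> emit 'a', reset

Answer: nhhhhnanaa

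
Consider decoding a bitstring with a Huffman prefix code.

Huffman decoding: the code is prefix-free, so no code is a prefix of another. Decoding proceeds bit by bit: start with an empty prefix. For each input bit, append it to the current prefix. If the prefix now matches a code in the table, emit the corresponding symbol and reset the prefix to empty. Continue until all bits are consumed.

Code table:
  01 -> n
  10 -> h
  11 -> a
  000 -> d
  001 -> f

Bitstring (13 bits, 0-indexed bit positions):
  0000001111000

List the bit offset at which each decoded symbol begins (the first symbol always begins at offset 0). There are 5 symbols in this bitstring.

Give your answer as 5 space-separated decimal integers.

Answer: 0 3 6 8 10

Derivation:
Bit 0: prefix='0' (no match yet)
Bit 1: prefix='00' (no match yet)
Bit 2: prefix='000' -> emit 'd', reset
Bit 3: prefix='0' (no match yet)
Bit 4: prefix='00' (no match yet)
Bit 5: prefix='000' -> emit 'd', reset
Bit 6: prefix='1' (no match yet)
Bit 7: prefix='11' -> emit 'a', reset
Bit 8: prefix='1' (no match yet)
Bit 9: prefix='11' -> emit 'a', reset
Bit 10: prefix='0' (no match yet)
Bit 11: prefix='00' (no match yet)
Bit 12: prefix='000' -> emit 'd', reset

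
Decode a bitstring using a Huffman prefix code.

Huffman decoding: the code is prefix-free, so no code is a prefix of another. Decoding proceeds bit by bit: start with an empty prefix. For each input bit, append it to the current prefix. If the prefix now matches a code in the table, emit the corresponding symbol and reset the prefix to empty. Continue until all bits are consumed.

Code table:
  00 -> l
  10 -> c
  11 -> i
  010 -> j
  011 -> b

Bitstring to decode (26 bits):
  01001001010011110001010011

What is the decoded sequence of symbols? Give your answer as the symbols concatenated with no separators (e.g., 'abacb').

Answer: jjjcbiljcb

Derivation:
Bit 0: prefix='0' (no match yet)
Bit 1: prefix='01' (no match yet)
Bit 2: prefix='010' -> emit 'j', reset
Bit 3: prefix='0' (no match yet)
Bit 4: prefix='01' (no match yet)
Bit 5: prefix='010' -> emit 'j', reset
Bit 6: prefix='0' (no match yet)
Bit 7: prefix='01' (no match yet)
Bit 8: prefix='010' -> emit 'j', reset
Bit 9: prefix='1' (no match yet)
Bit 10: prefix='10' -> emit 'c', reset
Bit 11: prefix='0' (no match yet)
Bit 12: prefix='01' (no match yet)
Bit 13: prefix='011' -> emit 'b', reset
Bit 14: prefix='1' (no match yet)
Bit 15: prefix='11' -> emit 'i', reset
Bit 16: prefix='0' (no match yet)
Bit 17: prefix='00' -> emit 'l', reset
Bit 18: prefix='0' (no match yet)
Bit 19: prefix='01' (no match yet)
Bit 20: prefix='010' -> emit 'j', reset
Bit 21: prefix='1' (no match yet)
Bit 22: prefix='10' -> emit 'c', reset
Bit 23: prefix='0' (no match yet)
Bit 24: prefix='01' (no match yet)
Bit 25: prefix='011' -> emit 'b', reset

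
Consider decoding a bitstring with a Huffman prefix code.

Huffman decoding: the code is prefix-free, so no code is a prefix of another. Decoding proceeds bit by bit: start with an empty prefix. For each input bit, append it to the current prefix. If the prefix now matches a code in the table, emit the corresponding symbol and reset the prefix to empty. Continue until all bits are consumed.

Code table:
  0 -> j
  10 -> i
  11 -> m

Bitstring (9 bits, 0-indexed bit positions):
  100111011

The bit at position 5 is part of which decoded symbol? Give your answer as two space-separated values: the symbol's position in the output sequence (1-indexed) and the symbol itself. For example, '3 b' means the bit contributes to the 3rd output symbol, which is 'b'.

Answer: 4 i

Derivation:
Bit 0: prefix='1' (no match yet)
Bit 1: prefix='10' -> emit 'i', reset
Bit 2: prefix='0' -> emit 'j', reset
Bit 3: prefix='1' (no match yet)
Bit 4: prefix='11' -> emit 'm', reset
Bit 5: prefix='1' (no match yet)
Bit 6: prefix='10' -> emit 'i', reset
Bit 7: prefix='1' (no match yet)
Bit 8: prefix='11' -> emit 'm', reset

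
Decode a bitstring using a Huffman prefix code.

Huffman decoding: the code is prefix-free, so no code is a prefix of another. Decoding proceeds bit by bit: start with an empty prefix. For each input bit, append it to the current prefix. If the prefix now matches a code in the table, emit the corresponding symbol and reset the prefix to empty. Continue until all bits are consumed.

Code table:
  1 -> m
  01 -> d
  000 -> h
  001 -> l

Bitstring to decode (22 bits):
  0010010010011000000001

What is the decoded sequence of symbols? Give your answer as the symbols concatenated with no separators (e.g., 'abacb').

Answer: llllmhhl

Derivation:
Bit 0: prefix='0' (no match yet)
Bit 1: prefix='00' (no match yet)
Bit 2: prefix='001' -> emit 'l', reset
Bit 3: prefix='0' (no match yet)
Bit 4: prefix='00' (no match yet)
Bit 5: prefix='001' -> emit 'l', reset
Bit 6: prefix='0' (no match yet)
Bit 7: prefix='00' (no match yet)
Bit 8: prefix='001' -> emit 'l', reset
Bit 9: prefix='0' (no match yet)
Bit 10: prefix='00' (no match yet)
Bit 11: prefix='001' -> emit 'l', reset
Bit 12: prefix='1' -> emit 'm', reset
Bit 13: prefix='0' (no match yet)
Bit 14: prefix='00' (no match yet)
Bit 15: prefix='000' -> emit 'h', reset
Bit 16: prefix='0' (no match yet)
Bit 17: prefix='00' (no match yet)
Bit 18: prefix='000' -> emit 'h', reset
Bit 19: prefix='0' (no match yet)
Bit 20: prefix='00' (no match yet)
Bit 21: prefix='001' -> emit 'l', reset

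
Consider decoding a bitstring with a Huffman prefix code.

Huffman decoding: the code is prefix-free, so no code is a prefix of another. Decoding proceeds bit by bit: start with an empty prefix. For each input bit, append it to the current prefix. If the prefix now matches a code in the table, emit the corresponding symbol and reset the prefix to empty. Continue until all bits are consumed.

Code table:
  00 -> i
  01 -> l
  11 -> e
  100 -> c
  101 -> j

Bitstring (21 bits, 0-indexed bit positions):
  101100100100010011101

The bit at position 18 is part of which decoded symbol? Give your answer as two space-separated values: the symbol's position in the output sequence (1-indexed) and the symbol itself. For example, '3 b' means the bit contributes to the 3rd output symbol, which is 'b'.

Answer: 8 j

Derivation:
Bit 0: prefix='1' (no match yet)
Bit 1: prefix='10' (no match yet)
Bit 2: prefix='101' -> emit 'j', reset
Bit 3: prefix='1' (no match yet)
Bit 4: prefix='10' (no match yet)
Bit 5: prefix='100' -> emit 'c', reset
Bit 6: prefix='1' (no match yet)
Bit 7: prefix='10' (no match yet)
Bit 8: prefix='100' -> emit 'c', reset
Bit 9: prefix='1' (no match yet)
Bit 10: prefix='10' (no match yet)
Bit 11: prefix='100' -> emit 'c', reset
Bit 12: prefix='0' (no match yet)
Bit 13: prefix='01' -> emit 'l', reset
Bit 14: prefix='0' (no match yet)
Bit 15: prefix='00' -> emit 'i', reset
Bit 16: prefix='1' (no match yet)
Bit 17: prefix='11' -> emit 'e', reset
Bit 18: prefix='1' (no match yet)
Bit 19: prefix='10' (no match yet)
Bit 20: prefix='101' -> emit 'j', reset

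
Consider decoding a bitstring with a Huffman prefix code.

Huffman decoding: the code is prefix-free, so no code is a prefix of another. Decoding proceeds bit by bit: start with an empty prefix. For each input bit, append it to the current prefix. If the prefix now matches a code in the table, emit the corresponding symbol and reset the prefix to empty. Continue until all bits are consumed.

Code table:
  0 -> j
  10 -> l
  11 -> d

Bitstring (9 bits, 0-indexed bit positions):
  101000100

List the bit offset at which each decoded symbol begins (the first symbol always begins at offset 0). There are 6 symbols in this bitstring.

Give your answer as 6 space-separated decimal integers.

Bit 0: prefix='1' (no match yet)
Bit 1: prefix='10' -> emit 'l', reset
Bit 2: prefix='1' (no match yet)
Bit 3: prefix='10' -> emit 'l', reset
Bit 4: prefix='0' -> emit 'j', reset
Bit 5: prefix='0' -> emit 'j', reset
Bit 6: prefix='1' (no match yet)
Bit 7: prefix='10' -> emit 'l', reset
Bit 8: prefix='0' -> emit 'j', reset

Answer: 0 2 4 5 6 8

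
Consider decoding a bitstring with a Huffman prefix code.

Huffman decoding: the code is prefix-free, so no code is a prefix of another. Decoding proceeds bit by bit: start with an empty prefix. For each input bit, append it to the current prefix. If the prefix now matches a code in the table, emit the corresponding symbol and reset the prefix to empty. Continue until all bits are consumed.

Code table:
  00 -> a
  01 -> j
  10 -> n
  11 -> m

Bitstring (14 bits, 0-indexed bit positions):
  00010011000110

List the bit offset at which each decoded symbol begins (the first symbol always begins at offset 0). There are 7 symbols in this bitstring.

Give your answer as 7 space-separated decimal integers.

Bit 0: prefix='0' (no match yet)
Bit 1: prefix='00' -> emit 'a', reset
Bit 2: prefix='0' (no match yet)
Bit 3: prefix='01' -> emit 'j', reset
Bit 4: prefix='0' (no match yet)
Bit 5: prefix='00' -> emit 'a', reset
Bit 6: prefix='1' (no match yet)
Bit 7: prefix='11' -> emit 'm', reset
Bit 8: prefix='0' (no match yet)
Bit 9: prefix='00' -> emit 'a', reset
Bit 10: prefix='0' (no match yet)
Bit 11: prefix='01' -> emit 'j', reset
Bit 12: prefix='1' (no match yet)
Bit 13: prefix='10' -> emit 'n', reset

Answer: 0 2 4 6 8 10 12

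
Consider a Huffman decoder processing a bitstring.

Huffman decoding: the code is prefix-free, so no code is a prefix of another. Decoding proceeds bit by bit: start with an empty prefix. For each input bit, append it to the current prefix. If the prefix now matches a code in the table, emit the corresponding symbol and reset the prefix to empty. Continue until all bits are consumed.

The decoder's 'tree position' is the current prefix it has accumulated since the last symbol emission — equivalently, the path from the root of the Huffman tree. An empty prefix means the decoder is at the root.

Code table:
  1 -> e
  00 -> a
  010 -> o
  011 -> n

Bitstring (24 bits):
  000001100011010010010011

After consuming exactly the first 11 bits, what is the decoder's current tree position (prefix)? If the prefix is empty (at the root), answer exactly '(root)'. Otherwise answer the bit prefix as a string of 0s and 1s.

Bit 0: prefix='0' (no match yet)
Bit 1: prefix='00' -> emit 'a', reset
Bit 2: prefix='0' (no match yet)
Bit 3: prefix='00' -> emit 'a', reset
Bit 4: prefix='0' (no match yet)
Bit 5: prefix='01' (no match yet)
Bit 6: prefix='011' -> emit 'n', reset
Bit 7: prefix='0' (no match yet)
Bit 8: prefix='00' -> emit 'a', reset
Bit 9: prefix='0' (no match yet)
Bit 10: prefix='01' (no match yet)

Answer: 01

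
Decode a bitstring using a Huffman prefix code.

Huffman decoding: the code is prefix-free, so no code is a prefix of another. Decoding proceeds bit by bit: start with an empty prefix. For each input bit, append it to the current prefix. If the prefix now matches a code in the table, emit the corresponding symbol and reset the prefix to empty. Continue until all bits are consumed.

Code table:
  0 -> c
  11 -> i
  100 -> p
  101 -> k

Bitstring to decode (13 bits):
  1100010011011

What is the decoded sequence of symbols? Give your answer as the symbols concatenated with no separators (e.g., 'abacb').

Answer: icccpici

Derivation:
Bit 0: prefix='1' (no match yet)
Bit 1: prefix='11' -> emit 'i', reset
Bit 2: prefix='0' -> emit 'c', reset
Bit 3: prefix='0' -> emit 'c', reset
Bit 4: prefix='0' -> emit 'c', reset
Bit 5: prefix='1' (no match yet)
Bit 6: prefix='10' (no match yet)
Bit 7: prefix='100' -> emit 'p', reset
Bit 8: prefix='1' (no match yet)
Bit 9: prefix='11' -> emit 'i', reset
Bit 10: prefix='0' -> emit 'c', reset
Bit 11: prefix='1' (no match yet)
Bit 12: prefix='11' -> emit 'i', reset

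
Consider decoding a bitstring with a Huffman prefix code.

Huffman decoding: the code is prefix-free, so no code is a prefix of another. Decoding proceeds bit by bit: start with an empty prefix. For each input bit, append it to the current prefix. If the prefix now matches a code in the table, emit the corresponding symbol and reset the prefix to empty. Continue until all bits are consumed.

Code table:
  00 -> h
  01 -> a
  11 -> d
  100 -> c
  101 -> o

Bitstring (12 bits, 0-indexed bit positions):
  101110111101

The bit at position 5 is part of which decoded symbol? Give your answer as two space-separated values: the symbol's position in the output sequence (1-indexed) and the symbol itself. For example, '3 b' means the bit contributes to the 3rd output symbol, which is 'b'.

Bit 0: prefix='1' (no match yet)
Bit 1: prefix='10' (no match yet)
Bit 2: prefix='101' -> emit 'o', reset
Bit 3: prefix='1' (no match yet)
Bit 4: prefix='11' -> emit 'd', reset
Bit 5: prefix='0' (no match yet)
Bit 6: prefix='01' -> emit 'a', reset
Bit 7: prefix='1' (no match yet)
Bit 8: prefix='11' -> emit 'd', reset
Bit 9: prefix='1' (no match yet)

Answer: 3 a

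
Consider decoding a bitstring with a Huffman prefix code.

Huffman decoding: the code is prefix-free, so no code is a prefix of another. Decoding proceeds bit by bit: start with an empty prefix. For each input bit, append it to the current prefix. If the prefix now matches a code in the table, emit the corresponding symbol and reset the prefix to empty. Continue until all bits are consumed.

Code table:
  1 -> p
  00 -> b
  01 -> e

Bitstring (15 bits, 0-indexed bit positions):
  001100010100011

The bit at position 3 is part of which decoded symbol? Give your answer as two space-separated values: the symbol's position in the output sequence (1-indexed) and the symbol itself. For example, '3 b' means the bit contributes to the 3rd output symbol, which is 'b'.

Bit 0: prefix='0' (no match yet)
Bit 1: prefix='00' -> emit 'b', reset
Bit 2: prefix='1' -> emit 'p', reset
Bit 3: prefix='1' -> emit 'p', reset
Bit 4: prefix='0' (no match yet)
Bit 5: prefix='00' -> emit 'b', reset
Bit 6: prefix='0' (no match yet)
Bit 7: prefix='01' -> emit 'e', reset

Answer: 3 p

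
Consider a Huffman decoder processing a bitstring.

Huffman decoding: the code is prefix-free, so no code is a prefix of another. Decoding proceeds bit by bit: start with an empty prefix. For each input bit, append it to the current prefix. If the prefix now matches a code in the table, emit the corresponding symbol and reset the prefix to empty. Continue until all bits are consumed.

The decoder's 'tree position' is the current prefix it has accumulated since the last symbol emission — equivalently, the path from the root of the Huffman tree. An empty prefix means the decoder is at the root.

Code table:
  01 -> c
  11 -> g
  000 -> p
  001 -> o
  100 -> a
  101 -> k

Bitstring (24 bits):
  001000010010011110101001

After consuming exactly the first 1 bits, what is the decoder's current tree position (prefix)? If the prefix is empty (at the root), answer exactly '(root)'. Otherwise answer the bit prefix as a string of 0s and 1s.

Answer: 0

Derivation:
Bit 0: prefix='0' (no match yet)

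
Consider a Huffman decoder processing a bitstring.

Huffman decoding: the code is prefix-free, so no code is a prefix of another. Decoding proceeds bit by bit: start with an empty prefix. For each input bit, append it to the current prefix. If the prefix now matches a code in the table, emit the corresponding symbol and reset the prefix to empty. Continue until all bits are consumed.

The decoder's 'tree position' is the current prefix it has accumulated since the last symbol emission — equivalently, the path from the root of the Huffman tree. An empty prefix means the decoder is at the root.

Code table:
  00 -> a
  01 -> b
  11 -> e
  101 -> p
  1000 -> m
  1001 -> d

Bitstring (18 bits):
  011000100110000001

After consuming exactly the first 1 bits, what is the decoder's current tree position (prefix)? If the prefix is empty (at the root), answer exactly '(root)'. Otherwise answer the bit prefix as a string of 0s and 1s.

Bit 0: prefix='0' (no match yet)

Answer: 0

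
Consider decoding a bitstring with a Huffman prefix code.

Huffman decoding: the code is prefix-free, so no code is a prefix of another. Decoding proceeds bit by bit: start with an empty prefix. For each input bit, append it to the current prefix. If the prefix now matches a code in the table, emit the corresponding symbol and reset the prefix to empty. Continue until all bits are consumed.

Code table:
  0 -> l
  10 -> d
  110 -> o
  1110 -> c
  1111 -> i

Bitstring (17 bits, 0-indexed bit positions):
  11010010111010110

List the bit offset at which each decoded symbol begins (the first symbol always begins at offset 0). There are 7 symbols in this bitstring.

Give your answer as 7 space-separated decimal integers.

Bit 0: prefix='1' (no match yet)
Bit 1: prefix='11' (no match yet)
Bit 2: prefix='110' -> emit 'o', reset
Bit 3: prefix='1' (no match yet)
Bit 4: prefix='10' -> emit 'd', reset
Bit 5: prefix='0' -> emit 'l', reset
Bit 6: prefix='1' (no match yet)
Bit 7: prefix='10' -> emit 'd', reset
Bit 8: prefix='1' (no match yet)
Bit 9: prefix='11' (no match yet)
Bit 10: prefix='111' (no match yet)
Bit 11: prefix='1110' -> emit 'c', reset
Bit 12: prefix='1' (no match yet)
Bit 13: prefix='10' -> emit 'd', reset
Bit 14: prefix='1' (no match yet)
Bit 15: prefix='11' (no match yet)
Bit 16: prefix='110' -> emit 'o', reset

Answer: 0 3 5 6 8 12 14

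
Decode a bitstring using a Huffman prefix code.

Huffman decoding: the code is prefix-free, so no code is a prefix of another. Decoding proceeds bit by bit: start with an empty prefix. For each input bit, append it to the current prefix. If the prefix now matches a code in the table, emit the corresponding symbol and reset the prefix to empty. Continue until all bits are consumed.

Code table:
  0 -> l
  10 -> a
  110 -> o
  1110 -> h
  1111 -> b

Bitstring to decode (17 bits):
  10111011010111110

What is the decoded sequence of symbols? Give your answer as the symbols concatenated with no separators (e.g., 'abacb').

Bit 0: prefix='1' (no match yet)
Bit 1: prefix='10' -> emit 'a', reset
Bit 2: prefix='1' (no match yet)
Bit 3: prefix='11' (no match yet)
Bit 4: prefix='111' (no match yet)
Bit 5: prefix='1110' -> emit 'h', reset
Bit 6: prefix='1' (no match yet)
Bit 7: prefix='11' (no match yet)
Bit 8: prefix='110' -> emit 'o', reset
Bit 9: prefix='1' (no match yet)
Bit 10: prefix='10' -> emit 'a', reset
Bit 11: prefix='1' (no match yet)
Bit 12: prefix='11' (no match yet)
Bit 13: prefix='111' (no match yet)
Bit 14: prefix='1111' -> emit 'b', reset
Bit 15: prefix='1' (no match yet)
Bit 16: prefix='10' -> emit 'a', reset

Answer: ahoaba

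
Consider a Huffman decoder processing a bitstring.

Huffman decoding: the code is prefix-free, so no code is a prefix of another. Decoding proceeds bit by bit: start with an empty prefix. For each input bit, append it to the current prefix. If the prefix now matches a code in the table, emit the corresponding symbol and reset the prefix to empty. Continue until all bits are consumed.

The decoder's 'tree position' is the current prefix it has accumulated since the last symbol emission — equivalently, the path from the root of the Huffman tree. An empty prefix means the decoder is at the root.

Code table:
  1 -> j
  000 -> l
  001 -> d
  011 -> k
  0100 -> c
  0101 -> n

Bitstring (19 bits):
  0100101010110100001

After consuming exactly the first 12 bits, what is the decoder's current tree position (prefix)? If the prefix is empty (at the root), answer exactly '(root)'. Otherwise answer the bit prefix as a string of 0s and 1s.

Answer: (root)

Derivation:
Bit 0: prefix='0' (no match yet)
Bit 1: prefix='01' (no match yet)
Bit 2: prefix='010' (no match yet)
Bit 3: prefix='0100' -> emit 'c', reset
Bit 4: prefix='1' -> emit 'j', reset
Bit 5: prefix='0' (no match yet)
Bit 6: prefix='01' (no match yet)
Bit 7: prefix='010' (no match yet)
Bit 8: prefix='0101' -> emit 'n', reset
Bit 9: prefix='0' (no match yet)
Bit 10: prefix='01' (no match yet)
Bit 11: prefix='011' -> emit 'k', reset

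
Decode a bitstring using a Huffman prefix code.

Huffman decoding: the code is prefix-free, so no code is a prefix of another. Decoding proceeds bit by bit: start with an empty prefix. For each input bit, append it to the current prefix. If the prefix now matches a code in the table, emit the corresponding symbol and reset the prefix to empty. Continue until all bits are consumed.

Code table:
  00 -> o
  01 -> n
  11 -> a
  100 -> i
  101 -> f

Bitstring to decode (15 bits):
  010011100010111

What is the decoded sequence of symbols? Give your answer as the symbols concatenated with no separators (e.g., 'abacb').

Answer: noainna

Derivation:
Bit 0: prefix='0' (no match yet)
Bit 1: prefix='01' -> emit 'n', reset
Bit 2: prefix='0' (no match yet)
Bit 3: prefix='00' -> emit 'o', reset
Bit 4: prefix='1' (no match yet)
Bit 5: prefix='11' -> emit 'a', reset
Bit 6: prefix='1' (no match yet)
Bit 7: prefix='10' (no match yet)
Bit 8: prefix='100' -> emit 'i', reset
Bit 9: prefix='0' (no match yet)
Bit 10: prefix='01' -> emit 'n', reset
Bit 11: prefix='0' (no match yet)
Bit 12: prefix='01' -> emit 'n', reset
Bit 13: prefix='1' (no match yet)
Bit 14: prefix='11' -> emit 'a', reset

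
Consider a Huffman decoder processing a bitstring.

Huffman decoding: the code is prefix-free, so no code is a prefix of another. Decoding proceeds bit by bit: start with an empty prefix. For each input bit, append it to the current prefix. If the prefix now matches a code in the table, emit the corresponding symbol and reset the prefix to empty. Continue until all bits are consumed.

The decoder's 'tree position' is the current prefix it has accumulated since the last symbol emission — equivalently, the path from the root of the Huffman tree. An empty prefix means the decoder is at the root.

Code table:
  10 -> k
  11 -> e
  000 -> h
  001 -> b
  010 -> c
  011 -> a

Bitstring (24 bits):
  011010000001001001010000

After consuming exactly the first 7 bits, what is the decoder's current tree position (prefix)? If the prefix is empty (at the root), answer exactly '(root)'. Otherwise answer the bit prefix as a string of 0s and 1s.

Answer: 0

Derivation:
Bit 0: prefix='0' (no match yet)
Bit 1: prefix='01' (no match yet)
Bit 2: prefix='011' -> emit 'a', reset
Bit 3: prefix='0' (no match yet)
Bit 4: prefix='01' (no match yet)
Bit 5: prefix='010' -> emit 'c', reset
Bit 6: prefix='0' (no match yet)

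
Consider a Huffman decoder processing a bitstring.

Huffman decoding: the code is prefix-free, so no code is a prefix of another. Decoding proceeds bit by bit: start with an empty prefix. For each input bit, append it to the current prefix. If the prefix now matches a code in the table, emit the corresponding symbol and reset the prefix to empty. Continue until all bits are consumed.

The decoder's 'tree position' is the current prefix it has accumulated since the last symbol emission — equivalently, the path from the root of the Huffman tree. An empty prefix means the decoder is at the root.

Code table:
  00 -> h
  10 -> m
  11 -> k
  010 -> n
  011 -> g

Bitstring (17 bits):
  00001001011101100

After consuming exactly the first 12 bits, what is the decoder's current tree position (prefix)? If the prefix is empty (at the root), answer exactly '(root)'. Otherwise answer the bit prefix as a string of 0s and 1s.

Answer: 1

Derivation:
Bit 0: prefix='0' (no match yet)
Bit 1: prefix='00' -> emit 'h', reset
Bit 2: prefix='0' (no match yet)
Bit 3: prefix='00' -> emit 'h', reset
Bit 4: prefix='1' (no match yet)
Bit 5: prefix='10' -> emit 'm', reset
Bit 6: prefix='0' (no match yet)
Bit 7: prefix='01' (no match yet)
Bit 8: prefix='010' -> emit 'n', reset
Bit 9: prefix='1' (no match yet)
Bit 10: prefix='11' -> emit 'k', reset
Bit 11: prefix='1' (no match yet)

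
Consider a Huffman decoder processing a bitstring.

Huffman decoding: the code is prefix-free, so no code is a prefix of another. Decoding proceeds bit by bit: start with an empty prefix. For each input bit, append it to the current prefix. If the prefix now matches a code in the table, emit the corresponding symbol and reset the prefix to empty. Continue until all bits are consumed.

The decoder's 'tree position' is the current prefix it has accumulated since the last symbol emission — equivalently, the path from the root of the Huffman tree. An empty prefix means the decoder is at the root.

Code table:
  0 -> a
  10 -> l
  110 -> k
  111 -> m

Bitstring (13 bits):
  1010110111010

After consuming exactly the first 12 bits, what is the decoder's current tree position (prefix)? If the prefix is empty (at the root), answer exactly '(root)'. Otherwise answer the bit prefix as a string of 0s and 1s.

Answer: 1

Derivation:
Bit 0: prefix='1' (no match yet)
Bit 1: prefix='10' -> emit 'l', reset
Bit 2: prefix='1' (no match yet)
Bit 3: prefix='10' -> emit 'l', reset
Bit 4: prefix='1' (no match yet)
Bit 5: prefix='11' (no match yet)
Bit 6: prefix='110' -> emit 'k', reset
Bit 7: prefix='1' (no match yet)
Bit 8: prefix='11' (no match yet)
Bit 9: prefix='111' -> emit 'm', reset
Bit 10: prefix='0' -> emit 'a', reset
Bit 11: prefix='1' (no match yet)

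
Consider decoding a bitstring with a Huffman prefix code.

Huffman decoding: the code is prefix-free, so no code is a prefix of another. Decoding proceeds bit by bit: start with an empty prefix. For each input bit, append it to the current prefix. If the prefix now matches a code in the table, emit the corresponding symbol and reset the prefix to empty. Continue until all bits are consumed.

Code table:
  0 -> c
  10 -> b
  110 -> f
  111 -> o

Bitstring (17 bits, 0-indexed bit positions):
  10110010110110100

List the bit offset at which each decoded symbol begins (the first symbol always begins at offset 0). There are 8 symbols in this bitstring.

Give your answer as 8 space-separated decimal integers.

Answer: 0 2 5 6 8 11 14 16

Derivation:
Bit 0: prefix='1' (no match yet)
Bit 1: prefix='10' -> emit 'b', reset
Bit 2: prefix='1' (no match yet)
Bit 3: prefix='11' (no match yet)
Bit 4: prefix='110' -> emit 'f', reset
Bit 5: prefix='0' -> emit 'c', reset
Bit 6: prefix='1' (no match yet)
Bit 7: prefix='10' -> emit 'b', reset
Bit 8: prefix='1' (no match yet)
Bit 9: prefix='11' (no match yet)
Bit 10: prefix='110' -> emit 'f', reset
Bit 11: prefix='1' (no match yet)
Bit 12: prefix='11' (no match yet)
Bit 13: prefix='110' -> emit 'f', reset
Bit 14: prefix='1' (no match yet)
Bit 15: prefix='10' -> emit 'b', reset
Bit 16: prefix='0' -> emit 'c', reset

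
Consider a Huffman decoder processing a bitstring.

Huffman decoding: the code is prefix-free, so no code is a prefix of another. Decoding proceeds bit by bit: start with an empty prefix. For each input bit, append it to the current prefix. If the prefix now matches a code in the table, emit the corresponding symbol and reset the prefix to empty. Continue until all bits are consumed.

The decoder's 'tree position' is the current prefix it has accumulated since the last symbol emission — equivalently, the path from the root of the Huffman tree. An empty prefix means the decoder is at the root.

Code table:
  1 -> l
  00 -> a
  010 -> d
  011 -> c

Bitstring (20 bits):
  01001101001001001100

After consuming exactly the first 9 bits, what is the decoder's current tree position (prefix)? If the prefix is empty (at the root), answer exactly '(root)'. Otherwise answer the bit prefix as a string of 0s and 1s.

Bit 0: prefix='0' (no match yet)
Bit 1: prefix='01' (no match yet)
Bit 2: prefix='010' -> emit 'd', reset
Bit 3: prefix='0' (no match yet)
Bit 4: prefix='01' (no match yet)
Bit 5: prefix='011' -> emit 'c', reset
Bit 6: prefix='0' (no match yet)
Bit 7: prefix='01' (no match yet)
Bit 8: prefix='010' -> emit 'd', reset

Answer: (root)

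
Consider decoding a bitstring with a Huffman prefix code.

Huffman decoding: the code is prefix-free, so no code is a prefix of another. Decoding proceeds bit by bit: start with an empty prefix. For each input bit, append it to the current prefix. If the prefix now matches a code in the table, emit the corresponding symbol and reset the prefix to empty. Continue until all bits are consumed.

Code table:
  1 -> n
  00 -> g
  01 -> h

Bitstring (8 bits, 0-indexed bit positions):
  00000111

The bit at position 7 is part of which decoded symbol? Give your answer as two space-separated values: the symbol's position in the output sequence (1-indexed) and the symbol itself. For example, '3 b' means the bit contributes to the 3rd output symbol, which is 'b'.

Answer: 5 n

Derivation:
Bit 0: prefix='0' (no match yet)
Bit 1: prefix='00' -> emit 'g', reset
Bit 2: prefix='0' (no match yet)
Bit 3: prefix='00' -> emit 'g', reset
Bit 4: prefix='0' (no match yet)
Bit 5: prefix='01' -> emit 'h', reset
Bit 6: prefix='1' -> emit 'n', reset
Bit 7: prefix='1' -> emit 'n', reset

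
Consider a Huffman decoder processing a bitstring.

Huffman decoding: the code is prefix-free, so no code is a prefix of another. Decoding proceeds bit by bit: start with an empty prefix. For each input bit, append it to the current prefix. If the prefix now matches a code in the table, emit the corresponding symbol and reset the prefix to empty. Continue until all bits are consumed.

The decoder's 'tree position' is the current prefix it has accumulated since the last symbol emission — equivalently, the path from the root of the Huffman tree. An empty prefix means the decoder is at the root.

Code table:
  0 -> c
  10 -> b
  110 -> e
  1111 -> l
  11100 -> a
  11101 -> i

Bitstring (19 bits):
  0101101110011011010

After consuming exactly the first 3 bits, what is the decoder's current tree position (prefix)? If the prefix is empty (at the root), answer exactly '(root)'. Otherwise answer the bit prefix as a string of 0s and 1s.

Answer: (root)

Derivation:
Bit 0: prefix='0' -> emit 'c', reset
Bit 1: prefix='1' (no match yet)
Bit 2: prefix='10' -> emit 'b', reset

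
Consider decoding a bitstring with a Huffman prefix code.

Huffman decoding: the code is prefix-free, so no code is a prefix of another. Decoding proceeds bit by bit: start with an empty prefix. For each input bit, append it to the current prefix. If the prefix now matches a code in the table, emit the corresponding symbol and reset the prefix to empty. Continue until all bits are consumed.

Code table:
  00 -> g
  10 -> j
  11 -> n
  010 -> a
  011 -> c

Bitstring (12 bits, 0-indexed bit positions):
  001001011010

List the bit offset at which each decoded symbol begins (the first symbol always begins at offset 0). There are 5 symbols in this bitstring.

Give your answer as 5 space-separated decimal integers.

Answer: 0 2 4 7 9

Derivation:
Bit 0: prefix='0' (no match yet)
Bit 1: prefix='00' -> emit 'g', reset
Bit 2: prefix='1' (no match yet)
Bit 3: prefix='10' -> emit 'j', reset
Bit 4: prefix='0' (no match yet)
Bit 5: prefix='01' (no match yet)
Bit 6: prefix='010' -> emit 'a', reset
Bit 7: prefix='1' (no match yet)
Bit 8: prefix='11' -> emit 'n', reset
Bit 9: prefix='0' (no match yet)
Bit 10: prefix='01' (no match yet)
Bit 11: prefix='010' -> emit 'a', reset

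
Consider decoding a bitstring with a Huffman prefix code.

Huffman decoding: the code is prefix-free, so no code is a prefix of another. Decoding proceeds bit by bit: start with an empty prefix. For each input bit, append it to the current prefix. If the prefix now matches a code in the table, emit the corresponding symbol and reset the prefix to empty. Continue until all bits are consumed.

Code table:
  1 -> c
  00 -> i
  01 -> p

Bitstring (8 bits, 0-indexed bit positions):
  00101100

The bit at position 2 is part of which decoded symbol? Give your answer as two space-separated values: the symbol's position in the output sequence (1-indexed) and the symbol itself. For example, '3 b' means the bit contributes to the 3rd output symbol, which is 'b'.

Answer: 2 c

Derivation:
Bit 0: prefix='0' (no match yet)
Bit 1: prefix='00' -> emit 'i', reset
Bit 2: prefix='1' -> emit 'c', reset
Bit 3: prefix='0' (no match yet)
Bit 4: prefix='01' -> emit 'p', reset
Bit 5: prefix='1' -> emit 'c', reset
Bit 6: prefix='0' (no match yet)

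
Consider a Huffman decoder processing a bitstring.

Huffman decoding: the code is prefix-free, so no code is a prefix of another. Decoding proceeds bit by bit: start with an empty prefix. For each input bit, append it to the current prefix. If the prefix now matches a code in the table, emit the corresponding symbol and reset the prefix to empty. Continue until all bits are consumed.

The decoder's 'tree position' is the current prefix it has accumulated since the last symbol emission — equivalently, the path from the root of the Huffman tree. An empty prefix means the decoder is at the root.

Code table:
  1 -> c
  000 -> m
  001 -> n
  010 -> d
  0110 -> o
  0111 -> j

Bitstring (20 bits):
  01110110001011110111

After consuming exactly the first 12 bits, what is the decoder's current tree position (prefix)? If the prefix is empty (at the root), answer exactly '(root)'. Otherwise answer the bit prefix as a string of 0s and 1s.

Answer: 0

Derivation:
Bit 0: prefix='0' (no match yet)
Bit 1: prefix='01' (no match yet)
Bit 2: prefix='011' (no match yet)
Bit 3: prefix='0111' -> emit 'j', reset
Bit 4: prefix='0' (no match yet)
Bit 5: prefix='01' (no match yet)
Bit 6: prefix='011' (no match yet)
Bit 7: prefix='0110' -> emit 'o', reset
Bit 8: prefix='0' (no match yet)
Bit 9: prefix='00' (no match yet)
Bit 10: prefix='001' -> emit 'n', reset
Bit 11: prefix='0' (no match yet)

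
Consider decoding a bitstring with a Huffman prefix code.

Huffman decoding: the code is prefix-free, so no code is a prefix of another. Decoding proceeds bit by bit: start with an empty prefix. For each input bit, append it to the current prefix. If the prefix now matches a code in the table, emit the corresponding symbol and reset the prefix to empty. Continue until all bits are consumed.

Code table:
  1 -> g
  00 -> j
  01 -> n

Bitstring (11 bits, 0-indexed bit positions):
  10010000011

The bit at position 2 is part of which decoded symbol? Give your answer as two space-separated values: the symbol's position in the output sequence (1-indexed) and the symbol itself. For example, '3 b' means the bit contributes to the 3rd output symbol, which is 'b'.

Answer: 2 j

Derivation:
Bit 0: prefix='1' -> emit 'g', reset
Bit 1: prefix='0' (no match yet)
Bit 2: prefix='00' -> emit 'j', reset
Bit 3: prefix='1' -> emit 'g', reset
Bit 4: prefix='0' (no match yet)
Bit 5: prefix='00' -> emit 'j', reset
Bit 6: prefix='0' (no match yet)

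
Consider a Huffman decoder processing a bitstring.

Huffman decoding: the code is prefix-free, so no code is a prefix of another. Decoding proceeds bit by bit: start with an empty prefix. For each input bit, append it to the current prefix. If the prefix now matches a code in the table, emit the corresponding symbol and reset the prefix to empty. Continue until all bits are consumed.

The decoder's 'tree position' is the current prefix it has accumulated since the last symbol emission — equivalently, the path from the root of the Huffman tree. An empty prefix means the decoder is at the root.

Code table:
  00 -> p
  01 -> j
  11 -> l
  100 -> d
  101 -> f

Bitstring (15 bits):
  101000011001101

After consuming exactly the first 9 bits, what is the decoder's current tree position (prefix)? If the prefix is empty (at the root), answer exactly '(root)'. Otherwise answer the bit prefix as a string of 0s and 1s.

Answer: (root)

Derivation:
Bit 0: prefix='1' (no match yet)
Bit 1: prefix='10' (no match yet)
Bit 2: prefix='101' -> emit 'f', reset
Bit 3: prefix='0' (no match yet)
Bit 4: prefix='00' -> emit 'p', reset
Bit 5: prefix='0' (no match yet)
Bit 6: prefix='00' -> emit 'p', reset
Bit 7: prefix='1' (no match yet)
Bit 8: prefix='11' -> emit 'l', reset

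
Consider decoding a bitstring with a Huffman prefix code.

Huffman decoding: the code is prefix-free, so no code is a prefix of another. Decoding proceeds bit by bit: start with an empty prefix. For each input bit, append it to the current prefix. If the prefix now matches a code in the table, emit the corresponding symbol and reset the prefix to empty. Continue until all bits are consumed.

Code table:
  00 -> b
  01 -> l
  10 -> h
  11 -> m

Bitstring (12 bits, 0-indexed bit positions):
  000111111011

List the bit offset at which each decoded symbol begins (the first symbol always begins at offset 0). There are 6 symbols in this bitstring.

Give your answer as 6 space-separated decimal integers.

Bit 0: prefix='0' (no match yet)
Bit 1: prefix='00' -> emit 'b', reset
Bit 2: prefix='0' (no match yet)
Bit 3: prefix='01' -> emit 'l', reset
Bit 4: prefix='1' (no match yet)
Bit 5: prefix='11' -> emit 'm', reset
Bit 6: prefix='1' (no match yet)
Bit 7: prefix='11' -> emit 'm', reset
Bit 8: prefix='1' (no match yet)
Bit 9: prefix='10' -> emit 'h', reset
Bit 10: prefix='1' (no match yet)
Bit 11: prefix='11' -> emit 'm', reset

Answer: 0 2 4 6 8 10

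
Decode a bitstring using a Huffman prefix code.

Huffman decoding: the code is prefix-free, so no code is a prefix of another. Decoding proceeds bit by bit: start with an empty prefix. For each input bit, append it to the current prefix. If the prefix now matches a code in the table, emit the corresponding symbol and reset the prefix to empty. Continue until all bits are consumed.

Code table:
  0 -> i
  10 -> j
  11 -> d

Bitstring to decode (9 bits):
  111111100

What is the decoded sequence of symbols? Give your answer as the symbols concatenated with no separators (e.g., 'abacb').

Bit 0: prefix='1' (no match yet)
Bit 1: prefix='11' -> emit 'd', reset
Bit 2: prefix='1' (no match yet)
Bit 3: prefix='11' -> emit 'd', reset
Bit 4: prefix='1' (no match yet)
Bit 5: prefix='11' -> emit 'd', reset
Bit 6: prefix='1' (no match yet)
Bit 7: prefix='10' -> emit 'j', reset
Bit 8: prefix='0' -> emit 'i', reset

Answer: dddji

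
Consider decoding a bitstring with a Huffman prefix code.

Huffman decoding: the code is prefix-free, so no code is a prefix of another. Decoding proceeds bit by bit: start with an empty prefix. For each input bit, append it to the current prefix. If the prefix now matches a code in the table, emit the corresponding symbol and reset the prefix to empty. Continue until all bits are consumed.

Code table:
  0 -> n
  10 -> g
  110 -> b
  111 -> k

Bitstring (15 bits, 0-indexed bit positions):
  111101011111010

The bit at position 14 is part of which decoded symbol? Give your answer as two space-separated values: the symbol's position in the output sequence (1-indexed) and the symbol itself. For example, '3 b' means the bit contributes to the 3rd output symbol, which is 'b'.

Bit 0: prefix='1' (no match yet)
Bit 1: prefix='11' (no match yet)
Bit 2: prefix='111' -> emit 'k', reset
Bit 3: prefix='1' (no match yet)
Bit 4: prefix='10' -> emit 'g', reset
Bit 5: prefix='1' (no match yet)
Bit 6: prefix='10' -> emit 'g', reset
Bit 7: prefix='1' (no match yet)
Bit 8: prefix='11' (no match yet)
Bit 9: prefix='111' -> emit 'k', reset
Bit 10: prefix='1' (no match yet)
Bit 11: prefix='11' (no match yet)
Bit 12: prefix='110' -> emit 'b', reset
Bit 13: prefix='1' (no match yet)
Bit 14: prefix='10' -> emit 'g', reset

Answer: 6 g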